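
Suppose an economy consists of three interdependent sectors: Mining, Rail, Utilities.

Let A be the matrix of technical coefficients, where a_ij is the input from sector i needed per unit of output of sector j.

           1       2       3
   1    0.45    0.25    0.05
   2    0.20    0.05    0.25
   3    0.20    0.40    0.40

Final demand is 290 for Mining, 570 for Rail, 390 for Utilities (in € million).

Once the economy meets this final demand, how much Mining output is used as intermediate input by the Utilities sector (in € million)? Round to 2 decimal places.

z_13 = 102.83

I − A =
  [   0.55    -0.25    -0.05]
  [  -0.20     0.95    -0.25]
  [  -0.20    -0.40     0.60]
Cofactors of I−A, C_ij = (−1)^(i+j)·(minor ij) (rows/columns in the sector order above):
  C_11 = (0.95)(0.60) − (-0.25)(-0.40) = 0.4700
  C_12 = −[(-0.20)(0.60) − (-0.25)(-0.20)] = 0.1700
  C_13 = (-0.20)(-0.40) − (0.95)(-0.20) = 0.2700
  C_21 = −[(-0.25)(0.60) − (-0.05)(-0.40)] = 0.1700
  C_22 = (0.55)(0.60) − (-0.05)(-0.20) = 0.3200
  C_23 = −[(0.55)(-0.40) − (-0.25)(-0.20)] = 0.2700
  C_31 = (-0.25)(-0.25) − (-0.05)(0.95) = 0.1100
  C_32 = −[(0.55)(-0.25) − (-0.05)(-0.20)] = 0.1475
  C_33 = (0.55)(0.95) − (-0.25)(-0.20) = 0.4725
det(I−A) = Σ_j (I−A)_1j·C_1j = (0.55)(0.4700) + (-0.25)(0.1700) + (-0.05)(0.2700) = 0.2025
adj(I−A) = Cᵀ =
  [ 0.4700   0.1700   0.1100]
  [ 0.1700   0.3200   0.1475]
  [ 0.2700   0.2700   0.4725]
(I − A)⁻¹ = adj(I−A) / det(I−A) ≈
  [   2.3210     0.8395     0.5432]
  [   0.8395     1.5802     0.7284]
  [   1.3333     1.3333     2.3333]
First solve x = (I − A)⁻¹ d = adj(I−A)·d / det(I−A); in particular x_3 = (0.2700·290 + 0.2700·570 + 0.4725·390) / 0.2025 = 416.475 / 0.2025 ≈ 2056.6667.
Intermediate flow from 1 to 3: z_13 = a_13 · x_3 = 0.05 × 416.475 / 0.2025 = 20.82375 / 0.2025 ≈ 102.83.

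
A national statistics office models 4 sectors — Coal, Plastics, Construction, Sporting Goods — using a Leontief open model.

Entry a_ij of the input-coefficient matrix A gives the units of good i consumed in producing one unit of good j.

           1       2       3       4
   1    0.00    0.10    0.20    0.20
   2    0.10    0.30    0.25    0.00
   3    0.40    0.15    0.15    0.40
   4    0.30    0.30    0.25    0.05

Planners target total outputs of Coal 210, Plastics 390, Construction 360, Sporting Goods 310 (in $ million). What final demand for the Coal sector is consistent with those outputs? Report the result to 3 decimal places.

I − A =
  [   1.00    -0.10    -0.20    -0.20]
  [  -0.10     0.70    -0.25     0.00]
  [  -0.40    -0.15     0.85    -0.40]
  [  -0.30    -0.30    -0.25     0.95]
d = (I − A) x:
  d_1 = (+1.00)·210 + (-0.10)·390 + (-0.20)·360 + (-0.20)·310 = 37.000
  d_2 = (-0.10)·210 + (+0.70)·390 + (-0.25)·360 + (+0.00)·310 = 162.000
  d_3 = (-0.40)·210 + (-0.15)·390 + (+0.85)·360 + (-0.40)·310 = 39.500
  d_4 = (-0.30)·210 + (-0.30)·390 + (-0.25)·360 + (+0.95)·310 = 24.500

d_1 = 37.000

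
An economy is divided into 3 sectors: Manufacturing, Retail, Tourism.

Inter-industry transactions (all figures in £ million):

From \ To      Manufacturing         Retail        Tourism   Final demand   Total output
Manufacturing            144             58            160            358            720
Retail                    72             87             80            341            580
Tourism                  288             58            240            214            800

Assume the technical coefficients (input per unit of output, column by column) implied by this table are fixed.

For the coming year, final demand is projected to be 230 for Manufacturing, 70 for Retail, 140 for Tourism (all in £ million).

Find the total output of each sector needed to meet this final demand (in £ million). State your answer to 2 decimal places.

Technical coefficients a_ij = z_ij / X_j:
  a_MM = 144/720 = 0.20, a_RM = 72/720 = 0.10, a_TM = 288/720 = 0.40
  a_MR = 58/580 = 0.10, a_RR = 87/580 = 0.15, a_TR = 58/580 = 0.10
  a_MT = 160/800 = 0.20, a_RT = 80/800 = 0.10, a_TT = 240/800 = 0.30
I − A =
  [   0.80    -0.10    -0.20]
  [  -0.10     0.85    -0.10]
  [  -0.40    -0.10     0.70]
Cofactors of I−A, C_ij = (−1)^(i+j)·(minor ij) (rows/columns in the sector order above):
  C_11 = (0.85)(0.70) − (-0.10)(-0.10) = 0.5850
  C_12 = −[(-0.10)(0.70) − (-0.10)(-0.40)] = 0.1100
  C_13 = (-0.10)(-0.10) − (0.85)(-0.40) = 0.3500
  C_21 = −[(-0.10)(0.70) − (-0.20)(-0.10)] = 0.0900
  C_22 = (0.80)(0.70) − (-0.20)(-0.40) = 0.4800
  C_23 = −[(0.80)(-0.10) − (-0.10)(-0.40)] = 0.1200
  C_31 = (-0.10)(-0.10) − (-0.20)(0.85) = 0.1800
  C_32 = −[(0.80)(-0.10) − (-0.20)(-0.10)] = 0.1000
  C_33 = (0.80)(0.85) − (-0.10)(-0.10) = 0.6700
det(I−A) = Σ_j (I−A)_1j·C_1j = (0.80)(0.5850) + (-0.10)(0.1100) + (-0.20)(0.3500) = 0.3870
adj(I−A) = Cᵀ =
  [ 0.5850   0.0900   0.1800]
  [ 0.1100   0.4800   0.1000]
  [ 0.3500   0.1200   0.6700]
(I − A)⁻¹ = adj(I−A) / det(I−A) ≈
  [   1.5116     0.2326     0.4651]
  [   0.2842     1.2403     0.2584]
  [   0.9044     0.3101     1.7313]
x = (I − A)⁻¹ d = adj(I−A)·d / det(I−A), with det(I−A) = 0.3870:
  x_M = (0.5850·230 + 0.0900·70 + 0.1800·140) / 0.3870 = 166.05 / 0.3870 ≈ 429.07
  x_R = (0.1100·230 + 0.4800·70 + 0.1000·140) / 0.3870 = 72.90 / 0.3870 ≈ 188.37
  x_T = (0.3500·230 + 0.1200·70 + 0.6700·140) / 0.3870 = 182.70 / 0.3870 ≈ 472.09

x_M = 429.07, x_R = 188.37, x_T = 472.09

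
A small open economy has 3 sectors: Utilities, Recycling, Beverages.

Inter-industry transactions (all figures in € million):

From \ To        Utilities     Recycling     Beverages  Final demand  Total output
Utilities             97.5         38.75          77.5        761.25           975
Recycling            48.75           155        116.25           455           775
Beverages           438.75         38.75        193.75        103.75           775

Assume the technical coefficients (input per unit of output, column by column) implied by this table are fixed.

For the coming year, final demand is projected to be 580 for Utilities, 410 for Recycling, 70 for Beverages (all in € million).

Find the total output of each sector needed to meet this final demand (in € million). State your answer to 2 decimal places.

Technical coefficients a_ij = z_ij / X_j:
  a_UU = 97.5/975 = 0.10, a_RU = 48.75/975 = 0.05, a_BU = 438.75/975 = 0.45
  a_UR = 38.75/775 = 0.05, a_RR = 155/775 = 0.20, a_BR = 38.75/775 = 0.05
  a_UB = 77.5/775 = 0.10, a_RB = 116.25/775 = 0.15, a_BB = 193.75/775 = 0.25
I − A =
  [   0.90    -0.05    -0.10]
  [  -0.05     0.80    -0.15]
  [  -0.45    -0.05     0.75]
Cofactors of I−A, C_ij = (−1)^(i+j)·(minor ij) (rows/columns in the sector order above):
  C_11 = (0.80)(0.75) − (-0.15)(-0.05) = 0.5925
  C_12 = −[(-0.05)(0.75) − (-0.15)(-0.45)] = 0.1050
  C_13 = (-0.05)(-0.05) − (0.80)(-0.45) = 0.3625
  C_21 = −[(-0.05)(0.75) − (-0.10)(-0.05)] = 0.0425
  C_22 = (0.90)(0.75) − (-0.10)(-0.45) = 0.6300
  C_23 = −[(0.90)(-0.05) − (-0.05)(-0.45)] = 0.0675
  C_31 = (-0.05)(-0.15) − (-0.10)(0.80) = 0.0875
  C_32 = −[(0.90)(-0.15) − (-0.10)(-0.05)] = 0.1400
  C_33 = (0.90)(0.80) − (-0.05)(-0.05) = 0.7175
det(I−A) = Σ_j (I−A)_1j·C_1j = (0.90)(0.5925) + (-0.05)(0.1050) + (-0.10)(0.3625) = 0.49175
adj(I−A) = Cᵀ =
  [ 0.5925   0.0425   0.0875]
  [ 0.1050   0.6300   0.1400]
  [ 0.3625   0.0675   0.7175]
(I − A)⁻¹ = adj(I−A) / det(I−A) ≈
  [   1.2049     0.0864     0.1779]
  [   0.2135     1.2811     0.2847]
  [   0.7372     0.1373     1.4591]
x = (I − A)⁻¹ d = adj(I−A)·d / det(I−A), with det(I−A) = 0.49175:
  x_U = (0.5925·580 + 0.0425·410 + 0.0875·70) / 0.49175 = 367.20 / 0.49175 ≈ 746.72
  x_R = (0.1050·580 + 0.6300·410 + 0.1400·70) / 0.49175 = 329.00 / 0.49175 ≈ 669.04
  x_B = (0.3625·580 + 0.0675·410 + 0.7175·70) / 0.49175 = 288.15 / 0.49175 ≈ 585.97

x_U = 746.72, x_R = 669.04, x_B = 585.97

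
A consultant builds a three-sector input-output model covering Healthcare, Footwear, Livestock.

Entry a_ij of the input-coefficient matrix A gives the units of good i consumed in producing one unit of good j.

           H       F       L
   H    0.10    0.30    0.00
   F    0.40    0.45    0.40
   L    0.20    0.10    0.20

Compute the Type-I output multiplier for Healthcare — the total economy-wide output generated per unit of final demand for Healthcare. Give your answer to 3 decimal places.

I − A =
  [   0.90    -0.30     0.00]
  [  -0.40     0.55    -0.40]
  [  -0.20    -0.10     0.80]
Cofactors of I−A, C_ij = (−1)^(i+j)·(minor ij) (rows/columns in the sector order above):
  C_11 = (0.55)(0.80) − (-0.40)(-0.10) = 0.4000
  C_12 = −[(-0.40)(0.80) − (-0.40)(-0.20)] = 0.4000
  C_13 = (-0.40)(-0.10) − (0.55)(-0.20) = 0.1500
  C_21 = −[(-0.30)(0.80) − (0.00)(-0.10)] = 0.2400
  C_22 = (0.90)(0.80) − (0.00)(-0.20) = 0.7200
  C_23 = −[(0.90)(-0.10) − (-0.30)(-0.20)] = 0.1500
  C_31 = (-0.30)(-0.40) − (0.00)(0.55) = 0.1200
  C_32 = −[(0.90)(-0.40) − (0.00)(-0.40)] = 0.3600
  C_33 = (0.90)(0.55) − (-0.30)(-0.40) = 0.3750
det(I−A) = Σ_j (I−A)_1j·C_1j = (0.90)(0.4000) + (-0.30)(0.4000) + (0.00)(0.1500) = 0.2400
adj(I−A) = Cᵀ =
  [ 0.4000   0.2400   0.1200]
  [ 0.4000   0.7200   0.3600]
  [ 0.1500   0.1500   0.3750]
(I − A)⁻¹ = adj(I−A) / det(I−A) ≈
  [   1.6667     1.0000     0.5000]
  [   1.6667     3.0000     1.5000]
  [   0.6250     0.6250     1.5625]
The output multiplier for sector j is the column-j sum of the Leontief inverse (I − A)⁻¹ = adj(I−A) / det(I−A).
Column H of adj(I−A): (0.4000, 0.4000, 0.1500); det(I−A) = 0.2400.
m_H = (0.4000 + 0.4000 + 0.1500) / 0.2400 = 0.95 / 0.2400 ≈ 3.958.

m_H = 3.958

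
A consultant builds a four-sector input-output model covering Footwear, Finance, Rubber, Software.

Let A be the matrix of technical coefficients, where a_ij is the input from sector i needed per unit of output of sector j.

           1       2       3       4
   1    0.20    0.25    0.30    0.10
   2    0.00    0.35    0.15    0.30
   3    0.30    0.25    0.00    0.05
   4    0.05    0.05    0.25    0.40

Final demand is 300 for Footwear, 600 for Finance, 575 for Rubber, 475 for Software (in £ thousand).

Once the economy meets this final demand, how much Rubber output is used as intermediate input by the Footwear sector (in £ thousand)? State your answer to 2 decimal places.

z_31 = 597.15

I − A =
  [   0.80    -0.25    -0.30    -0.10]
  [   0.00     0.65    -0.15    -0.30]
  [  -0.30    -0.25     1.00    -0.05]
  [  -0.05    -0.05    -0.25     0.60]
Compute the cofactors C_ij = (−1)^(i+j)·(3×3 minor ij) of I−A; the adjugate is their transpose:
adj(I−A) = Cᵀ =
  [ 0.325250   0.203875   0.170750   0.170375]
  [ 0.064875   0.402750   0.135750   0.223500]
  [ 0.117875   0.167875   0.293000   0.128000]
  [ 0.081625   0.120500   0.147625   0.420250]
det(I−A) = Σ_j (I−A)_1j·C_1j = (0.80)(0.325250) + (-0.25)(0.064875) + (-0.30)(0.117875) + (-0.10)(0.081625) = 0.20045625
(I − A)⁻¹ = adj(I−A) / det(I−A) ≈
  [   1.6225     1.0171     0.8518     0.8499]
  [   0.3236     2.0092     0.6772     1.1150]
  [   0.5880     0.8375     1.4617     0.6385]
  [   0.4072     0.6011     0.7364     2.0965]
First solve x = (I − A)⁻¹ d = adj(I−A)·d / det(I−A); in particular x_1 = (0.325250·300 + 0.203875·600 + 0.170750·575 + 0.170375·475) / 0.20045625 = 399.009375 / 0.20045625 ≈ 1990.5060.
Intermediate flow from 3 to 1: z_31 = a_31 · x_1 = 0.30 × 399.009375 / 0.20045625 = 119.7028125 / 0.20045625 ≈ 597.15.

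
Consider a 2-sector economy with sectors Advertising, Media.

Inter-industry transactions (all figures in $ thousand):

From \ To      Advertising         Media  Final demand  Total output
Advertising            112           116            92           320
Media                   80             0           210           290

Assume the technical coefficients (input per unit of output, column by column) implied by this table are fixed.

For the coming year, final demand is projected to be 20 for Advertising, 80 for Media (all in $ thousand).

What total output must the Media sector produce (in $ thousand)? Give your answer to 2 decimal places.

Technical coefficients a_ij = z_ij / X_j:
  a_AA = 112/320 = 0.35, a_MA = 80/320 = 0.25
  a_AM = 116/290 = 0.40, a_MM = 0/290 = 0.00
I − A =
  [   0.65    -0.40]
  [  -0.25     1.00]
det(I−A) = (0.65)(1.00) − (-0.40)(-0.25) = 0.5500
adj(I−A) = [[1.00, 0.40], [0.25, 0.65]]
(I − A)⁻¹ = adj(I−A) / det(I−A) ≈
  [   1.8182     0.7273]
  [   0.4545     1.1818]
x = (I − A)⁻¹ d = adj(I−A)·d / det(I−A), with det(I−A) = 0.5500:
  x_A = (1.00·20 + 0.40·80) / 0.5500 = 52.00 / 0.5500 ≈ 94.55
  x_M = (0.25·20 + 0.65·80) / 0.5500 = 57.00 / 0.5500 ≈ 103.64

x_M = 103.64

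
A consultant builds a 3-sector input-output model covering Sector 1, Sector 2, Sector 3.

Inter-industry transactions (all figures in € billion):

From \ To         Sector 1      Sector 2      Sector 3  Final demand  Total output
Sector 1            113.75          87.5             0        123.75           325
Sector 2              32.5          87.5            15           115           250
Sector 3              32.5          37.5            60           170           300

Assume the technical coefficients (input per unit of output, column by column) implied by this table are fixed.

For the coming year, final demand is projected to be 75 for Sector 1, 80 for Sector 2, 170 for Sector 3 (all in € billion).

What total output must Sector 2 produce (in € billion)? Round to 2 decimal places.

x_2 = 176.35

Technical coefficients a_ij = z_ij / X_j:
  a_11 = 113.75/325 = 0.35, a_21 = 32.5/325 = 0.10, a_31 = 32.5/325 = 0.10
  a_12 = 87.5/250 = 0.35, a_22 = 87.5/250 = 0.35, a_32 = 37.5/250 = 0.15
  a_13 = 0/300 = 0.00, a_23 = 15/300 = 0.05, a_33 = 60/300 = 0.20
I − A =
  [   0.65    -0.35     0.00]
  [  -0.10     0.65    -0.05]
  [  -0.10    -0.15     0.80]
Cofactors of I−A, C_ij = (−1)^(i+j)·(minor ij) (rows/columns in the sector order above):
  C_11 = (0.65)(0.80) − (-0.05)(-0.15) = 0.5125
  C_12 = −[(-0.10)(0.80) − (-0.05)(-0.10)] = 0.0850
  C_13 = (-0.10)(-0.15) − (0.65)(-0.10) = 0.0800
  C_21 = −[(-0.35)(0.80) − (0.00)(-0.15)] = 0.2800
  C_22 = (0.65)(0.80) − (0.00)(-0.10) = 0.5200
  C_23 = −[(0.65)(-0.15) − (-0.35)(-0.10)] = 0.1325
  C_31 = (-0.35)(-0.05) − (0.00)(0.65) = 0.0175
  C_32 = −[(0.65)(-0.05) − (0.00)(-0.10)] = 0.0325
  C_33 = (0.65)(0.65) − (-0.35)(-0.10) = 0.3875
det(I−A) = Σ_j (I−A)_1j·C_1j = (0.65)(0.5125) + (-0.35)(0.0850) + (0.00)(0.0800) = 0.303375
adj(I−A) = Cᵀ =
  [ 0.5125   0.2800   0.0175]
  [ 0.0850   0.5200   0.0325]
  [ 0.0800   0.1325   0.3875]
(I − A)⁻¹ = adj(I−A) / det(I−A) ≈
  [   1.6893     0.9230     0.0577]
  [   0.2802     1.7141     0.1071]
  [   0.2637     0.4368     1.2773]
x = (I − A)⁻¹ d = adj(I−A)·d / det(I−A), with det(I−A) = 0.303375:
  x_1 = (0.5125·75 + 0.2800·80 + 0.0175·170) / 0.303375 = 63.8125 / 0.303375 ≈ 210.34
  x_2 = (0.0850·75 + 0.5200·80 + 0.0325·170) / 0.303375 = 53.50 / 0.303375 ≈ 176.35
  x_3 = (0.0800·75 + 0.1325·80 + 0.3875·170) / 0.303375 = 82.475 / 0.303375 ≈ 271.86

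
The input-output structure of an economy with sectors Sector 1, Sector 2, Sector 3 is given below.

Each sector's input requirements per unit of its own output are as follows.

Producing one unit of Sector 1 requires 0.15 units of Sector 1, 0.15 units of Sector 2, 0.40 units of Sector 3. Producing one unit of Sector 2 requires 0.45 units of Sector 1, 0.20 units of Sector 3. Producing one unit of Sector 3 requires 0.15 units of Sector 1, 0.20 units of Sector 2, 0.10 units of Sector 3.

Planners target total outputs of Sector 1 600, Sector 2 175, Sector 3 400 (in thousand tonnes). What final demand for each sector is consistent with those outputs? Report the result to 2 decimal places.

d_1 = 371.25, d_2 = 5.00, d_3 = 85.00

I − A =
  [   0.85    -0.45    -0.15]
  [  -0.15     1.00    -0.20]
  [  -0.40    -0.20     0.90]
d = (I − A) x:
  d_1 = (+0.85)·600 + (-0.45)·175 + (-0.15)·400 = 371.25
  d_2 = (-0.15)·600 + (+1.00)·175 + (-0.20)·400 = 5.00
  d_3 = (-0.40)·600 + (-0.20)·175 + (+0.90)·400 = 85.00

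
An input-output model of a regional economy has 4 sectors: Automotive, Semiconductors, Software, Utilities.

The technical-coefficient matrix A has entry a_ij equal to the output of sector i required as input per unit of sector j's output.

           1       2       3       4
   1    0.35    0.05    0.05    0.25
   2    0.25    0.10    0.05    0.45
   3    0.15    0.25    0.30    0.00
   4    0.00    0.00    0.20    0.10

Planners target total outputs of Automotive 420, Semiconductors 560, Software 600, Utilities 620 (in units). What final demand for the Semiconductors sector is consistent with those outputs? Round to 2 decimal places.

I − A =
  [   0.65    -0.05    -0.05    -0.25]
  [  -0.25     0.90    -0.05    -0.45]
  [  -0.15    -0.25     0.70     0.00]
  [   0.00     0.00    -0.20     0.90]
d = (I − A) x:
  d_1 = (+0.65)·420 + (-0.05)·560 + (-0.05)·600 + (-0.25)·620 = 60.00
  d_2 = (-0.25)·420 + (+0.90)·560 + (-0.05)·600 + (-0.45)·620 = 90.00
  d_3 = (-0.15)·420 + (-0.25)·560 + (+0.70)·600 + (+0.00)·620 = 217.00
  d_4 = (+0.00)·420 + (+0.00)·560 + (-0.20)·600 + (+0.90)·620 = 438.00

d_2 = 90.00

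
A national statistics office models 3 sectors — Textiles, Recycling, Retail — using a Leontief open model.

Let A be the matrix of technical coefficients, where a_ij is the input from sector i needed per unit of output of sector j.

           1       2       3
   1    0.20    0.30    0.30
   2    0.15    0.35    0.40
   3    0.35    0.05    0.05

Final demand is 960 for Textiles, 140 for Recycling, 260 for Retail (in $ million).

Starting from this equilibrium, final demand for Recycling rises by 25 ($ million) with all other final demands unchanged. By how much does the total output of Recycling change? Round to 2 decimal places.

I − A =
  [   0.80    -0.30    -0.30]
  [  -0.15     0.65    -0.40]
  [  -0.35    -0.05     0.95]
Cofactors of I−A, C_ij = (−1)^(i+j)·(minor ij) (rows/columns in the sector order above):
  C_11 = (0.65)(0.95) − (-0.40)(-0.05) = 0.5975
  C_12 = −[(-0.15)(0.95) − (-0.40)(-0.35)] = 0.2825
  C_13 = (-0.15)(-0.05) − (0.65)(-0.35) = 0.2350
  C_21 = −[(-0.30)(0.95) − (-0.30)(-0.05)] = 0.3000
  C_22 = (0.80)(0.95) − (-0.30)(-0.35) = 0.6550
  C_23 = −[(0.80)(-0.05) − (-0.30)(-0.35)] = 0.1450
  C_31 = (-0.30)(-0.40) − (-0.30)(0.65) = 0.3150
  C_32 = −[(0.80)(-0.40) − (-0.30)(-0.15)] = 0.3650
  C_33 = (0.80)(0.65) − (-0.30)(-0.15) = 0.4750
det(I−A) = Σ_j (I−A)_1j·C_1j = (0.80)(0.5975) + (-0.30)(0.2825) + (-0.30)(0.2350) = 0.32275
adj(I−A) = Cᵀ =
  [ 0.5975   0.3000   0.3150]
  [ 0.2825   0.6550   0.3650]
  [ 0.2350   0.1450   0.4750]
(I − A)⁻¹ = adj(I−A) / det(I−A) ≈
  [   1.8513     0.9295     0.9760]
  [   0.8753     2.0294     1.1309]
  [   0.7281     0.4493     1.4717]
Δx = (I − A)⁻¹ Δd with Δd having +25 in the Recycling component and 0 elsewhere.
So Δx_2 = L_22 · (+25), where L_22 = adj(I−A)_22 / det(I−A) = 0.6550 / 0.32275.
Δx_2 = 0.6550 × (+25) / 0.32275 = 16.375 / 0.32275 ≈ 50.74.

Δx_2 = 50.74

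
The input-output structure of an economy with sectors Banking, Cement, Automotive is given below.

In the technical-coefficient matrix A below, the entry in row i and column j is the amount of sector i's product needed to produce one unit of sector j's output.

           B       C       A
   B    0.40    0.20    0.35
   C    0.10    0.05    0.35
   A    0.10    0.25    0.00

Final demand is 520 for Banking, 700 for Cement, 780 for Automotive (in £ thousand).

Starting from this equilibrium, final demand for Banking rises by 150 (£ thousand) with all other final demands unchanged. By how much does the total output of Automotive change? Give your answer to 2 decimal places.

I − A =
  [   0.60    -0.20    -0.35]
  [  -0.10     0.95    -0.35]
  [  -0.10    -0.25     1.00]
Cofactors of I−A, C_ij = (−1)^(i+j)·(minor ij) (rows/columns in the sector order above):
  C_11 = (0.95)(1.00) − (-0.35)(-0.25) = 0.8625
  C_12 = −[(-0.10)(1.00) − (-0.35)(-0.10)] = 0.1350
  C_13 = (-0.10)(-0.25) − (0.95)(-0.10) = 0.1200
  C_21 = −[(-0.20)(1.00) − (-0.35)(-0.25)] = 0.2875
  C_22 = (0.60)(1.00) − (-0.35)(-0.10) = 0.5650
  C_23 = −[(0.60)(-0.25) − (-0.20)(-0.10)] = 0.1700
  C_31 = (-0.20)(-0.35) − (-0.35)(0.95) = 0.4025
  C_32 = −[(0.60)(-0.35) − (-0.35)(-0.10)] = 0.2450
  C_33 = (0.60)(0.95) − (-0.20)(-0.10) = 0.5500
det(I−A) = Σ_j (I−A)_1j·C_1j = (0.60)(0.8625) + (-0.20)(0.1350) + (-0.35)(0.1200) = 0.4485
adj(I−A) = Cᵀ =
  [ 0.8625   0.2875   0.4025]
  [ 0.1350   0.5650   0.2450]
  [ 0.1200   0.1700   0.5500]
(I − A)⁻¹ = adj(I−A) / det(I−A) ≈
  [   1.9231     0.6410     0.8974]
  [   0.3010     1.2598     0.5463]
  [   0.2676     0.3790     1.2263]
Δx = (I − A)⁻¹ Δd with Δd having +150 in the Banking component and 0 elsewhere.
So Δx_A = L_AB · (+150), where L_AB = adj(I−A)_AB / det(I−A) = 0.1200 / 0.4485.
Δx_A = 0.1200 × (+150) / 0.4485 = 18.00 / 0.4485 ≈ 40.13.

Δx_A = 40.13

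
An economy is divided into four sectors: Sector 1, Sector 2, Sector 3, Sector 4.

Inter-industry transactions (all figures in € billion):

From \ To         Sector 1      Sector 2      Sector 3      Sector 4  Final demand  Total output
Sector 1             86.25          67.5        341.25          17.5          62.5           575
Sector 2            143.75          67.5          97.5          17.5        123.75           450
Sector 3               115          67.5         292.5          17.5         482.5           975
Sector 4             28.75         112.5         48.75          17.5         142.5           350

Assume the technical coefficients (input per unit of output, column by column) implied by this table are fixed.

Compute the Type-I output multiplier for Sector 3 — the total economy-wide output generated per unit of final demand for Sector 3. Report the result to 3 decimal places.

Technical coefficients a_ij = z_ij / X_j:
  a_11 = 86.25/575 = 0.15, a_21 = 143.75/575 = 0.25, a_31 = 115/575 = 0.20, a_41 = 28.75/575 = 0.05
  a_12 = 67.5/450 = 0.15, a_22 = 67.5/450 = 0.15, a_32 = 67.5/450 = 0.15, a_42 = 112.5/450 = 0.25
  a_13 = 341.25/975 = 0.35, a_23 = 97.5/975 = 0.10, a_33 = 292.5/975 = 0.30, a_43 = 48.75/975 = 0.05
  a_14 = 17.5/350 = 0.05, a_24 = 17.5/350 = 0.05, a_34 = 17.5/350 = 0.05, a_44 = 17.5/350 = 0.05
I − A =
  [   0.85    -0.15    -0.35    -0.05]
  [  -0.25     0.85    -0.10    -0.05]
  [  -0.20    -0.15     0.70    -0.05]
  [  -0.05    -0.25    -0.05     0.95]
Compute the cofactors C_ij = (−1)^(i+j)·(3×3 minor ij) of I−A; the adjugate is their transpose:
adj(I−A) = Cᵀ =
  [ 0.538500   0.162750   0.296250   0.052500]
  [ 0.187125   0.493500   0.167250   0.044625]
  [ 0.200250   0.162750   0.634500   0.052500]
  [ 0.088125   0.147000   0.093000   0.391125]
det(I−A) = Σ_j (I−A)_1j·C_1j = (0.85)(0.538500) + (-0.15)(0.187125) + (-0.35)(0.200250) + (-0.05)(0.088125) = 0.3551625
(I − A)⁻¹ = adj(I−A) / det(I−A) ≈
  [   1.5162     0.4582     0.8341     0.1478]
  [   0.5269     1.3895     0.4709     0.1256]
  [   0.5638     0.4582     1.7865     0.1478]
  [   0.2481     0.4139     0.2619     1.1013]
The output multiplier for sector j is the column-j sum of the Leontief inverse (I − A)⁻¹ = adj(I−A) / det(I−A).
Column 3 of adj(I−A): (0.296250, 0.167250, 0.634500, 0.093000); det(I−A) = 0.3551625.
m_3 = (0.296250 + 0.167250 + 0.634500 + 0.093000) / 0.3551625 = 1.191 / 0.3551625 ≈ 3.353.

m_3 = 3.353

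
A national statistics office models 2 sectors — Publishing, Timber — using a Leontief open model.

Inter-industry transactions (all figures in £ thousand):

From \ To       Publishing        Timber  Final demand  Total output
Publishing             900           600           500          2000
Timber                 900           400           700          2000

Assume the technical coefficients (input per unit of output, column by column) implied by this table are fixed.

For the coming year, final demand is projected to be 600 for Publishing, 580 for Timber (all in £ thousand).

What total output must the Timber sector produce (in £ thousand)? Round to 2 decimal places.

Technical coefficients a_ij = z_ij / X_j:
  a_PP = 900/2000 = 0.45, a_TP = 900/2000 = 0.45
  a_PT = 600/2000 = 0.30, a_TT = 400/2000 = 0.20
I − A =
  [   0.55    -0.30]
  [  -0.45     0.80]
det(I−A) = (0.55)(0.80) − (-0.30)(-0.45) = 0.3050
adj(I−A) = [[0.80, 0.30], [0.45, 0.55]]
(I − A)⁻¹ = adj(I−A) / det(I−A) ≈
  [   2.6230     0.9836]
  [   1.4754     1.8033]
x = (I − A)⁻¹ d = adj(I−A)·d / det(I−A), with det(I−A) = 0.3050:
  x_P = (0.80·600 + 0.30·580) / 0.3050 = 654.00 / 0.3050 ≈ 2144.26
  x_T = (0.45·600 + 0.55·580) / 0.3050 = 589.00 / 0.3050 ≈ 1931.15

x_T = 1931.15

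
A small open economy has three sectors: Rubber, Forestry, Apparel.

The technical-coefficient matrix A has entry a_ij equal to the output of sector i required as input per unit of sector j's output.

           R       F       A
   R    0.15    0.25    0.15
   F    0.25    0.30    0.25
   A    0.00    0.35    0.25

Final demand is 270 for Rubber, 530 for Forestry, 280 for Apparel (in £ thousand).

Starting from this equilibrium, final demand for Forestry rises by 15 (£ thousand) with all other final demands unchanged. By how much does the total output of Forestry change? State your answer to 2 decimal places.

Δx_F = 30.66

I − A =
  [   0.85    -0.25    -0.15]
  [  -0.25     0.70    -0.25]
  [   0.00    -0.35     0.75]
Cofactors of I−A, C_ij = (−1)^(i+j)·(minor ij) (rows/columns in the sector order above):
  C_11 = (0.70)(0.75) − (-0.25)(-0.35) = 0.4375
  C_12 = −[(-0.25)(0.75) − (-0.25)(0.00)] = 0.1875
  C_13 = (-0.25)(-0.35) − (0.70)(0.00) = 0.0875
  C_21 = −[(-0.25)(0.75) − (-0.15)(-0.35)] = 0.2400
  C_22 = (0.85)(0.75) − (-0.15)(0.00) = 0.6375
  C_23 = −[(0.85)(-0.35) − (-0.25)(0.00)] = 0.2975
  C_31 = (-0.25)(-0.25) − (-0.15)(0.70) = 0.1675
  C_32 = −[(0.85)(-0.25) − (-0.15)(-0.25)] = 0.2500
  C_33 = (0.85)(0.70) − (-0.25)(-0.25) = 0.5325
det(I−A) = Σ_j (I−A)_1j·C_1j = (0.85)(0.4375) + (-0.25)(0.1875) + (-0.15)(0.0875) = 0.311875
adj(I−A) = Cᵀ =
  [ 0.4375   0.2400   0.1675]
  [ 0.1875   0.6375   0.2500]
  [ 0.0875   0.2975   0.5325]
(I − A)⁻¹ = adj(I−A) / det(I−A) ≈
  [   1.4028     0.7695     0.5371]
  [   0.6012     2.0441     0.8016]
  [   0.2806     0.9539     1.7074]
Δx = (I − A)⁻¹ Δd with Δd having +15 in the Forestry component and 0 elsewhere.
So Δx_F = L_FF · (+15), where L_FF = adj(I−A)_FF / det(I−A) = 0.6375 / 0.311875.
Δx_F = 0.6375 × (+15) / 0.311875 = 9.5625 / 0.311875 ≈ 30.66.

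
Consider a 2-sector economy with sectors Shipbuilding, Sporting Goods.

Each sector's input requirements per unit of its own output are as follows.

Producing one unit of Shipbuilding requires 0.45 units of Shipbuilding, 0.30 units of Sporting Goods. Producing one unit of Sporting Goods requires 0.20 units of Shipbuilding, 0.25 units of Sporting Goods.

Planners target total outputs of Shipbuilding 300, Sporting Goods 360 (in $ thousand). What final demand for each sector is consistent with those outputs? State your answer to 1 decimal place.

d_1 = 93.0, d_2 = 180.0

I − A =
  [   0.55    -0.20]
  [  -0.30     0.75]
d = (I − A) x:
  d_1 = (+0.55)·300 + (-0.20)·360 = 93.0
  d_2 = (-0.30)·300 + (+0.75)·360 = 180.0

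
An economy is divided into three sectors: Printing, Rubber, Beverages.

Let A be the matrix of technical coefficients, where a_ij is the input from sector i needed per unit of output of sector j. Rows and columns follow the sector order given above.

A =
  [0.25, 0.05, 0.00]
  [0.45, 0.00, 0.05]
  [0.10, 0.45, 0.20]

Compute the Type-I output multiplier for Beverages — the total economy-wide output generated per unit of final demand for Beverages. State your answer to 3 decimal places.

I − A =
  [   0.75    -0.05     0.00]
  [  -0.45     1.00    -0.05]
  [  -0.10    -0.45     0.80]
Cofactors of I−A, C_ij = (−1)^(i+j)·(minor ij) (rows/columns in the sector order above):
  C_11 = (1.00)(0.80) − (-0.05)(-0.45) = 0.7775
  C_12 = −[(-0.45)(0.80) − (-0.05)(-0.10)] = 0.3650
  C_13 = (-0.45)(-0.45) − (1.00)(-0.10) = 0.3025
  C_21 = −[(-0.05)(0.80) − (0.00)(-0.45)] = 0.0400
  C_22 = (0.75)(0.80) − (0.00)(-0.10) = 0.6000
  C_23 = −[(0.75)(-0.45) − (-0.05)(-0.10)] = 0.3425
  C_31 = (-0.05)(-0.05) − (0.00)(1.00) = 0.0025
  C_32 = −[(0.75)(-0.05) − (0.00)(-0.45)] = 0.0375
  C_33 = (0.75)(1.00) − (-0.05)(-0.45) = 0.7275
det(I−A) = Σ_j (I−A)_1j·C_1j = (0.75)(0.7775) + (-0.05)(0.3650) + (0.00)(0.3025) = 0.564875
adj(I−A) = Cᵀ =
  [ 0.7775   0.0400   0.0025]
  [ 0.3650   0.6000   0.0375]
  [ 0.3025   0.3425   0.7275]
(I − A)⁻¹ = adj(I−A) / det(I−A) ≈
  [   1.3764     0.0708     0.0044]
  [   0.6462     1.0622     0.0664]
  [   0.5355     0.6063     1.2879]
The output multiplier for sector j is the column-j sum of the Leontief inverse (I − A)⁻¹ = adj(I−A) / det(I−A).
Column 3 of adj(I−A): (0.0025, 0.0375, 0.7275); det(I−A) = 0.564875.
m_3 = (0.0025 + 0.0375 + 0.7275) / 0.564875 = 0.7675 / 0.564875 ≈ 1.359.

m_3 = 1.359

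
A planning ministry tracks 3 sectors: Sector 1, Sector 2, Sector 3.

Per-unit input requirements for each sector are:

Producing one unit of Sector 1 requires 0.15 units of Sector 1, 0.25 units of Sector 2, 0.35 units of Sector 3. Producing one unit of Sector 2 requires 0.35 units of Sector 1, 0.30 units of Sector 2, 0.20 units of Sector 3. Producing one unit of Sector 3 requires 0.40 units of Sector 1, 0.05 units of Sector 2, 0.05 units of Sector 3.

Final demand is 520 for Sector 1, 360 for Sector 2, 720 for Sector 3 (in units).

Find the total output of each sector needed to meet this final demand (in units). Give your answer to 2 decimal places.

x_1 = 2012.30, x_2 = 1360.52, x_3 = 1785.69

I − A =
  [   0.85    -0.35    -0.40]
  [  -0.25     0.70    -0.05]
  [  -0.35    -0.20     0.95]
Cofactors of I−A, C_ij = (−1)^(i+j)·(minor ij) (rows/columns in the sector order above):
  C_11 = (0.70)(0.95) − (-0.05)(-0.20) = 0.6550
  C_12 = −[(-0.25)(0.95) − (-0.05)(-0.35)] = 0.2550
  C_13 = (-0.25)(-0.20) − (0.70)(-0.35) = 0.2950
  C_21 = −[(-0.35)(0.95) − (-0.40)(-0.20)] = 0.4125
  C_22 = (0.85)(0.95) − (-0.40)(-0.35) = 0.6675
  C_23 = −[(0.85)(-0.20) − (-0.35)(-0.35)] = 0.2925
  C_31 = (-0.35)(-0.05) − (-0.40)(0.70) = 0.2975
  C_32 = −[(0.85)(-0.05) − (-0.40)(-0.25)] = 0.1425
  C_33 = (0.85)(0.70) − (-0.35)(-0.25) = 0.5075
det(I−A) = Σ_j (I−A)_1j·C_1j = (0.85)(0.6550) + (-0.35)(0.2550) + (-0.40)(0.2950) = 0.3495
adj(I−A) = Cᵀ =
  [ 0.6550   0.4125   0.2975]
  [ 0.2550   0.6675   0.1425]
  [ 0.2950   0.2925   0.5075]
(I − A)⁻¹ = adj(I−A) / det(I−A) ≈
  [   1.8741     1.1803     0.8512]
  [   0.7296     1.9099     0.4077]
  [   0.8441     0.8369     1.4521]
x = (I − A)⁻¹ d = adj(I−A)·d / det(I−A), with det(I−A) = 0.3495:
  x_1 = (0.6550·520 + 0.4125·360 + 0.2975·720) / 0.3495 = 703.30 / 0.3495 ≈ 2012.30
  x_2 = (0.2550·520 + 0.6675·360 + 0.1425·720) / 0.3495 = 475.50 / 0.3495 ≈ 1360.52
  x_3 = (0.2950·520 + 0.2925·360 + 0.5075·720) / 0.3495 = 624.10 / 0.3495 ≈ 1785.69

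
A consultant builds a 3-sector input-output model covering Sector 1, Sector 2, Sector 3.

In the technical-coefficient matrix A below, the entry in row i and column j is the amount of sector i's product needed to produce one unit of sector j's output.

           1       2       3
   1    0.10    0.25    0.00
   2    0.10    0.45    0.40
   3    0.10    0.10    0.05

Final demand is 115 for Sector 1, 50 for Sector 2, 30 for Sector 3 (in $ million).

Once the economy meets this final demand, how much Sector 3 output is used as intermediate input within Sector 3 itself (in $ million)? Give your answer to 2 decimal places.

z_33 = 3.41

I − A =
  [   0.90    -0.25     0.00]
  [  -0.10     0.55    -0.40]
  [  -0.10    -0.10     0.95]
Cofactors of I−A, C_ij = (−1)^(i+j)·(minor ij) (rows/columns in the sector order above):
  C_11 = (0.55)(0.95) − (-0.40)(-0.10) = 0.4825
  C_12 = −[(-0.10)(0.95) − (-0.40)(-0.10)] = 0.1350
  C_13 = (-0.10)(-0.10) − (0.55)(-0.10) = 0.0650
  C_21 = −[(-0.25)(0.95) − (0.00)(-0.10)] = 0.2375
  C_22 = (0.90)(0.95) − (0.00)(-0.10) = 0.8550
  C_23 = −[(0.90)(-0.10) − (-0.25)(-0.10)] = 0.1150
  C_31 = (-0.25)(-0.40) − (0.00)(0.55) = 0.1000
  C_32 = −[(0.90)(-0.40) − (0.00)(-0.10)] = 0.3600
  C_33 = (0.90)(0.55) − (-0.25)(-0.10) = 0.4700
det(I−A) = Σ_j (I−A)_1j·C_1j = (0.90)(0.4825) + (-0.25)(0.1350) + (0.00)(0.0650) = 0.4005
adj(I−A) = Cᵀ =
  [ 0.4825   0.2375   0.1000]
  [ 0.1350   0.8550   0.3600]
  [ 0.0650   0.1150   0.4700]
(I − A)⁻¹ = adj(I−A) / det(I−A) ≈
  [   1.2047     0.5930     0.2497]
  [   0.3371     2.1348     0.8989]
  [   0.1623     0.2871     1.1735]
First solve x = (I − A)⁻¹ d = adj(I−A)·d / det(I−A); in particular x_3 = (0.0650·115 + 0.1150·50 + 0.4700·30) / 0.4005 = 27.325 / 0.4005 ≈ 68.2272.
Intermediate flow from 3 to 3: z_33 = a_33 · x_3 = 0.05 × 27.325 / 0.4005 = 1.36625 / 0.4005 ≈ 3.41.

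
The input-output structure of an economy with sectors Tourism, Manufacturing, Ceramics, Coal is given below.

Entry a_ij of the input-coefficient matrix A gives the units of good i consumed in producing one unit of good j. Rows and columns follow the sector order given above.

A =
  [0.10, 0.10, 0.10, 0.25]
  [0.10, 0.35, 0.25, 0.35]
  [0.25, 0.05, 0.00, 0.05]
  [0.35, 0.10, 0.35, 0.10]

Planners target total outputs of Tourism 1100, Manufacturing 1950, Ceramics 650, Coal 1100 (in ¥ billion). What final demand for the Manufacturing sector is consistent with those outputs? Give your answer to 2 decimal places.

d_2 = 610.00

I − A =
  [   0.90    -0.10    -0.10    -0.25]
  [  -0.10     0.65    -0.25    -0.35]
  [  -0.25    -0.05     1.00    -0.05]
  [  -0.35    -0.10    -0.35     0.90]
d = (I − A) x:
  d_1 = (+0.90)·1100 + (-0.10)·1950 + (-0.10)·650 + (-0.25)·1100 = 455.00
  d_2 = (-0.10)·1100 + (+0.65)·1950 + (-0.25)·650 + (-0.35)·1100 = 610.00
  d_3 = (-0.25)·1100 + (-0.05)·1950 + (+1.00)·650 + (-0.05)·1100 = 222.50
  d_4 = (-0.35)·1100 + (-0.10)·1950 + (-0.35)·650 + (+0.90)·1100 = 182.50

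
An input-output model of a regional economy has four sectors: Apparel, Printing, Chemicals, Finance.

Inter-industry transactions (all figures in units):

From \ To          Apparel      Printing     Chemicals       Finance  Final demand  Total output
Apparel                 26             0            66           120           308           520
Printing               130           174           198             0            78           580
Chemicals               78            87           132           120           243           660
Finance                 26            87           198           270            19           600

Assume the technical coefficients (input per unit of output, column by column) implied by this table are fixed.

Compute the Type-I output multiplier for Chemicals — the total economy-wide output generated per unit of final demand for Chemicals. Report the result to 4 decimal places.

Technical coefficients a_ij = z_ij / X_j:
  a_11 = 26/520 = 0.05, a_21 = 130/520 = 0.25, a_31 = 78/520 = 0.15, a_41 = 26/520 = 0.05
  a_12 = 0/580 = 0.00, a_22 = 174/580 = 0.30, a_32 = 87/580 = 0.15, a_42 = 87/580 = 0.15
  a_13 = 66/660 = 0.10, a_23 = 198/660 = 0.30, a_33 = 132/660 = 0.20, a_43 = 198/660 = 0.30
  a_14 = 120/600 = 0.20, a_24 = 0/600 = 0.00, a_34 = 120/600 = 0.20, a_44 = 270/600 = 0.45
I − A =
  [   0.95     0.00    -0.10    -0.20]
  [  -0.25     0.70    -0.30     0.00]
  [  -0.15    -0.15     0.80    -0.20]
  [  -0.05    -0.15    -0.30     0.55]
Compute the cofactors C_ij = (−1)^(i+j)·(3×3 minor ij) of I−A; the adjugate is their transpose:
adj(I−A) = Cᵀ =
  [ 0.232250   0.044250   0.089500   0.117000]
  [ 0.122750   0.334750   0.182500   0.111000]
  [ 0.092875   0.109875   0.351250   0.161500]
  [ 0.105250   0.155250   0.249500   0.475000]
det(I−A) = Σ_j (I−A)_1j·C_1j = (0.95)(0.232250) + (0.00)(0.122750) + (-0.10)(0.092875) + (-0.20)(0.105250) = 0.1903
(I − A)⁻¹ = adj(I−A) / det(I−A) ≈
  [   1.22044     0.23253     0.47031     0.61482]
  [   0.64503     1.75906     0.95901     0.58329]
  [   0.48805     0.57738     1.84577     0.84866]
  [   0.55307     0.81582     1.31109     2.49606]
The output multiplier for sector j is the column-j sum of the Leontief inverse (I − A)⁻¹ = adj(I−A) / det(I−A).
Column 3 of adj(I−A): (0.089500, 0.182500, 0.351250, 0.249500); det(I−A) = 0.1903.
m_3 = (0.089500 + 0.182500 + 0.351250 + 0.249500) / 0.1903 = 0.87275 / 0.1903 ≈ 4.5862.

m_3 = 4.5862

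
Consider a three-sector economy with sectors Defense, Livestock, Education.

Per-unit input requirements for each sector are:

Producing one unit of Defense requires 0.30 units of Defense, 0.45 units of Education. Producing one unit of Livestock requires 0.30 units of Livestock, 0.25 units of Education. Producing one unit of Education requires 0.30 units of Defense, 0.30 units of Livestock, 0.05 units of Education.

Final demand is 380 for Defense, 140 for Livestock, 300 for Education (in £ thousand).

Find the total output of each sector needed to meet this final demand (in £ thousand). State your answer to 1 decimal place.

x_D = 934.7, x_L = 591.8, x_E = 914.3

I − A =
  [   0.70     0.00    -0.30]
  [   0.00     0.70    -0.30]
  [  -0.45    -0.25     0.95]
Cofactors of I−A, C_ij = (−1)^(i+j)·(minor ij) (rows/columns in the sector order above):
  C_11 = (0.70)(0.95) − (-0.30)(-0.25) = 0.5900
  C_12 = −[(0.00)(0.95) − (-0.30)(-0.45)] = 0.1350
  C_13 = (0.00)(-0.25) − (0.70)(-0.45) = 0.3150
  C_21 = −[(0.00)(0.95) − (-0.30)(-0.25)] = 0.0750
  C_22 = (0.70)(0.95) − (-0.30)(-0.45) = 0.5300
  C_23 = −[(0.70)(-0.25) − (0.00)(-0.45)] = 0.1750
  C_31 = (0.00)(-0.30) − (-0.30)(0.70) = 0.2100
  C_32 = −[(0.70)(-0.30) − (-0.30)(0.00)] = 0.2100
  C_33 = (0.70)(0.70) − (0.00)(0.00) = 0.4900
det(I−A) = Σ_j (I−A)_1j·C_1j = (0.70)(0.5900) + (0.00)(0.1350) + (-0.30)(0.3150) = 0.3185
adj(I−A) = Cᵀ =
  [ 0.5900   0.0750   0.2100]
  [ 0.1350   0.5300   0.2100]
  [ 0.3150   0.1750   0.4900]
(I − A)⁻¹ = adj(I−A) / det(I−A) ≈
  [   1.8524     0.2355     0.6593]
  [   0.4239     1.6641     0.6593]
  [   0.9890     0.5495     1.5385]
x = (I − A)⁻¹ d = adj(I−A)·d / det(I−A), with det(I−A) = 0.3185:
  x_D = (0.5900·380 + 0.0750·140 + 0.2100·300) / 0.3185 = 297.70 / 0.3185 ≈ 934.7
  x_L = (0.1350·380 + 0.5300·140 + 0.2100·300) / 0.3185 = 188.50 / 0.3185 ≈ 591.8
  x_E = (0.3150·380 + 0.1750·140 + 0.4900·300) / 0.3185 = 291.20 / 0.3185 ≈ 914.3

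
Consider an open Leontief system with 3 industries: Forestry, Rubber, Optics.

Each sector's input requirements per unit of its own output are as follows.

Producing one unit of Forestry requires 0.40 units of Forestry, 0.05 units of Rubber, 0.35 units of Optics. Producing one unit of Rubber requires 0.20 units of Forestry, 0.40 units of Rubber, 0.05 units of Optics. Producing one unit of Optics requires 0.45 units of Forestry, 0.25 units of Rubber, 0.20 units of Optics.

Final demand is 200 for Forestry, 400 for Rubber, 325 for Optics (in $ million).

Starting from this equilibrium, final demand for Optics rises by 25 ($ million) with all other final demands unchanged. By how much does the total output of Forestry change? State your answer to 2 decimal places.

Δx_F = 50.20

I − A =
  [   0.60    -0.20    -0.45]
  [  -0.05     0.60    -0.25]
  [  -0.35    -0.05     0.80]
Cofactors of I−A, C_ij = (−1)^(i+j)·(minor ij) (rows/columns in the sector order above):
  C_11 = (0.60)(0.80) − (-0.25)(-0.05) = 0.4675
  C_12 = −[(-0.05)(0.80) − (-0.25)(-0.35)] = 0.1275
  C_13 = (-0.05)(-0.05) − (0.60)(-0.35) = 0.2125
  C_21 = −[(-0.20)(0.80) − (-0.45)(-0.05)] = 0.1825
  C_22 = (0.60)(0.80) − (-0.45)(-0.35) = 0.3225
  C_23 = −[(0.60)(-0.05) − (-0.20)(-0.35)] = 0.1000
  C_31 = (-0.20)(-0.25) − (-0.45)(0.60) = 0.3200
  C_32 = −[(0.60)(-0.25) − (-0.45)(-0.05)] = 0.1725
  C_33 = (0.60)(0.60) − (-0.20)(-0.05) = 0.3500
det(I−A) = Σ_j (I−A)_1j·C_1j = (0.60)(0.4675) + (-0.20)(0.1275) + (-0.45)(0.2125) = 0.159375
adj(I−A) = Cᵀ =
  [ 0.4675   0.1825   0.3200]
  [ 0.1275   0.3225   0.1725]
  [ 0.2125   0.1000   0.3500]
(I − A)⁻¹ = adj(I−A) / det(I−A) ≈
  [   2.9333     1.1451     2.0078]
  [   0.8000     2.0235     1.0824]
  [   1.3333     0.6275     2.1961]
Δx = (I − A)⁻¹ Δd with Δd having +25 in the Optics component and 0 elsewhere.
So Δx_F = L_FO · (+25), where L_FO = adj(I−A)_FO / det(I−A) = 0.3200 / 0.159375.
Δx_F = 0.3200 × (+25) / 0.159375 = 8.00 / 0.159375 ≈ 50.20.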